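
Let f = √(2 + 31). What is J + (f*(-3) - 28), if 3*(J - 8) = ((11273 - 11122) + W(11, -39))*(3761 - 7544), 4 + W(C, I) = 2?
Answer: -187909 - 3*√33 ≈ -1.8793e+5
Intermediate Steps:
f = √33 ≈ 5.7446
W(C, I) = -2 (W(C, I) = -4 + 2 = -2)
J = -187881 (J = 8 + (((11273 - 11122) - 2)*(3761 - 7544))/3 = 8 + ((151 - 2)*(-3783))/3 = 8 + (149*(-3783))/3 = 8 + (⅓)*(-563667) = 8 - 187889 = -187881)
J + (f*(-3) - 28) = -187881 + (√33*(-3) - 28) = -187881 + (-3*√33 - 28) = -187881 + (-28 - 3*√33) = -187909 - 3*√33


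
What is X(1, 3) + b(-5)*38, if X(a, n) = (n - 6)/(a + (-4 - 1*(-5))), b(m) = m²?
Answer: 1897/2 ≈ 948.50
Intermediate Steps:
X(a, n) = (-6 + n)/(1 + a) (X(a, n) = (-6 + n)/(a + (-4 + 5)) = (-6 + n)/(a + 1) = (-6 + n)/(1 + a))
X(1, 3) + b(-5)*38 = (-6 + 3)/(1 + 1) + (-5)²*38 = -3/2 + 25*38 = (½)*(-3) + 950 = -3/2 + 950 = 1897/2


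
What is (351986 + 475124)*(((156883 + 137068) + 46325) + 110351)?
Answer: 372718097970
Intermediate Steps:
(351986 + 475124)*(((156883 + 137068) + 46325) + 110351) = 827110*((293951 + 46325) + 110351) = 827110*(340276 + 110351) = 827110*450627 = 372718097970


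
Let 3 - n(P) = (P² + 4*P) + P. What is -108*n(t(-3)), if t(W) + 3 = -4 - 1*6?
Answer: 10908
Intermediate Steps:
t(W) = -13 (t(W) = -3 + (-4 - 1*6) = -3 + (-4 - 6) = -3 - 10 = -13)
n(P) = 3 - P² - 5*P (n(P) = 3 - ((P² + 4*P) + P) = 3 - (P² + 5*P) = 3 + (-P² - 5*P) = 3 - P² - 5*P)
-108*n(t(-3)) = -108*(3 - 1*(-13)² - 5*(-13)) = -108*(3 - 1*169 + 65) = -108*(3 - 169 + 65) = -108*(-101) = 10908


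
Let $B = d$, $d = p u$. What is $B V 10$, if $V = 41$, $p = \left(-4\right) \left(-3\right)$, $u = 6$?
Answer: $29520$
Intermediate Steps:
$p = 12$
$d = 72$ ($d = 12 \cdot 6 = 72$)
$B = 72$
$B V 10 = 72 \cdot 41 \cdot 10 = 2952 \cdot 10 = 29520$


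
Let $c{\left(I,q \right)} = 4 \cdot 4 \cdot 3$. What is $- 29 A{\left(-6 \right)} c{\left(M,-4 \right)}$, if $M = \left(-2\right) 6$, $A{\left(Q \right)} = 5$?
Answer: $-6960$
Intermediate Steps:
$M = -12$
$c{\left(I,q \right)} = 48$ ($c{\left(I,q \right)} = 16 \cdot 3 = 48$)
$- 29 A{\left(-6 \right)} c{\left(M,-4 \right)} = \left(-29\right) 5 \cdot 48 = \left(-145\right) 48 = -6960$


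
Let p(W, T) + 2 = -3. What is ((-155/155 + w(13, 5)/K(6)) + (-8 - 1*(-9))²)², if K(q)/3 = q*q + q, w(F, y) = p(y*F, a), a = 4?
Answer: 25/15876 ≈ 0.0015747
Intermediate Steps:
p(W, T) = -5 (p(W, T) = -2 - 3 = -5)
w(F, y) = -5
K(q) = 3*q + 3*q² (K(q) = 3*(q*q + q) = 3*(q² + q) = 3*(q + q²) = 3*q + 3*q²)
((-155/155 + w(13, 5)/K(6)) + (-8 - 1*(-9))²)² = ((-155/155 - 5*1/(18*(1 + 6))) + (-8 - 1*(-9))²)² = ((-155*1/155 - 5/(3*6*7)) + (-8 + 9)²)² = ((-1 - 5/126) + 1²)² = ((-1 - 5*1/126) + 1)² = ((-1 - 5/126) + 1)² = (-131/126 + 1)² = (-5/126)² = 25/15876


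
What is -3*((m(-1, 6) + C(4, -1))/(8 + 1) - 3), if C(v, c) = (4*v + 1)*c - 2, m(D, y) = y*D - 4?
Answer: 56/3 ≈ 18.667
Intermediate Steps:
m(D, y) = -4 + D*y (m(D, y) = D*y - 4 = -4 + D*y)
C(v, c) = -2 + c*(1 + 4*v) (C(v, c) = (1 + 4*v)*c - 2 = c*(1 + 4*v) - 2 = -2 + c*(1 + 4*v))
-3*((m(-1, 6) + C(4, -1))/(8 + 1) - 3) = -3*(((-4 - 1*6) + (-2 - 1 + 4*(-1)*4))/(8 + 1) - 3) = -3*(((-4 - 6) + (-2 - 1 - 16))/9 - 3) = -3*((-10 - 19)*(⅑) - 3) = -3*(-29*⅑ - 3) = -3*(-29/9 - 3) = -3*(-56/9) = 56/3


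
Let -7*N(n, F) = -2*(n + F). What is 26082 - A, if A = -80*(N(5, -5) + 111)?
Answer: 34962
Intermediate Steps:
N(n, F) = 2*F/7 + 2*n/7 (N(n, F) = -(-2)*(n + F)/7 = -(-2)*(F + n)/7 = -(-2*F - 2*n)/7 = 2*F/7 + 2*n/7)
A = -8880 (A = -80*(((2/7)*(-5) + (2/7)*5) + 111) = -80*((-10/7 + 10/7) + 111) = -80*(0 + 111) = -80*111 = -8880)
26082 - A = 26082 - 1*(-8880) = 26082 + 8880 = 34962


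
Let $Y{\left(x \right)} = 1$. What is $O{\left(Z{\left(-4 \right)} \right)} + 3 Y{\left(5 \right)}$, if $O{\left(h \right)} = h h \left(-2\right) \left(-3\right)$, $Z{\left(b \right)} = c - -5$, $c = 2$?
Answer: $297$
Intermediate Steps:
$Z{\left(b \right)} = 7$ ($Z{\left(b \right)} = 2 - -5 = 2 + 5 = 7$)
$O{\left(h \right)} = 6 h^{2}$ ($O{\left(h \right)} = h^{2} \left(-2\right) \left(-3\right) = - 2 h^{2} \left(-3\right) = 6 h^{2}$)
$O{\left(Z{\left(-4 \right)} \right)} + 3 Y{\left(5 \right)} = 6 \cdot 7^{2} + 3 \cdot 1 = 6 \cdot 49 + 3 = 294 + 3 = 297$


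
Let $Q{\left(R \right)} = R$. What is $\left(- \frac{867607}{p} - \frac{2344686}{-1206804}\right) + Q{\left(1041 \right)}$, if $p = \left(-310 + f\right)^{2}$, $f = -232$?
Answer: $\frac{30724371781381}{29542964188} \approx 1040.0$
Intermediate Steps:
$p = 293764$ ($p = \left(-310 - 232\right)^{2} = \left(-542\right)^{2} = 293764$)
$\left(- \frac{867607}{p} - \frac{2344686}{-1206804}\right) + Q{\left(1041 \right)} = \left(- \frac{867607}{293764} - \frac{2344686}{-1206804}\right) + 1041 = \left(\left(-867607\right) \frac{1}{293764} - - \frac{390781}{201134}\right) + 1041 = \left(- \frac{867607}{293764} + \frac{390781}{201134}\right) + 1041 = - \frac{29853938327}{29542964188} + 1041 = \frac{30724371781381}{29542964188}$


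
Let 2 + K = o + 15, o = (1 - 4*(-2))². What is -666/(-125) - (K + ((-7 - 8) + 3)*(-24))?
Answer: -47084/125 ≈ -376.67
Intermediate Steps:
o = 81 (o = (1 + 8)² = 9² = 81)
K = 94 (K = -2 + (81 + 15) = -2 + 96 = 94)
-666/(-125) - (K + ((-7 - 8) + 3)*(-24)) = -666/(-125) - (94 + ((-7 - 8) + 3)*(-24)) = -666*(-1)/125 - (94 + (-15 + 3)*(-24)) = -18*(-37/125) - (94 - 12*(-24)) = 666/125 - (94 + 288) = 666/125 - 1*382 = 666/125 - 382 = -47084/125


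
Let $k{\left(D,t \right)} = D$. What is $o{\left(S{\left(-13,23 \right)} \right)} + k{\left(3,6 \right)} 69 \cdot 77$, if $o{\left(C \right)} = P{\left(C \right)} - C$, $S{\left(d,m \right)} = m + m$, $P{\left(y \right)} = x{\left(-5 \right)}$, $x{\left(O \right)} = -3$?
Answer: $15890$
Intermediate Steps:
$P{\left(y \right)} = -3$
$S{\left(d,m \right)} = 2 m$
$o{\left(C \right)} = -3 - C$
$o{\left(S{\left(-13,23 \right)} \right)} + k{\left(3,6 \right)} 69 \cdot 77 = \left(-3 - 2 \cdot 23\right) + 3 \cdot 69 \cdot 77 = \left(-3 - 46\right) + 207 \cdot 77 = \left(-3 - 46\right) + 15939 = -49 + 15939 = 15890$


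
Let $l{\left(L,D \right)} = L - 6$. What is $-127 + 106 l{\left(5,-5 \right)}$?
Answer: $-233$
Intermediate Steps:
$l{\left(L,D \right)} = -6 + L$
$-127 + 106 l{\left(5,-5 \right)} = -127 + 106 \left(-6 + 5\right) = -127 + 106 \left(-1\right) = -127 - 106 = -233$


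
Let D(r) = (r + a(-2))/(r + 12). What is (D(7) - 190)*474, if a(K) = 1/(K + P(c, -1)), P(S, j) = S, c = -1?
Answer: -1707980/19 ≈ -89894.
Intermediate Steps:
a(K) = 1/(-1 + K) (a(K) = 1/(K - 1) = 1/(-1 + K))
D(r) = (-⅓ + r)/(12 + r) (D(r) = (r + 1/(-1 - 2))/(r + 12) = (r + 1/(-3))/(12 + r) = (r - ⅓)/(12 + r) = (-⅓ + r)/(12 + r))
(D(7) - 190)*474 = ((-⅓ + 7)/(12 + 7) - 190)*474 = ((20/3)/19 - 190)*474 = ((1/19)*(20/3) - 190)*474 = (20/57 - 190)*474 = -10810/57*474 = -1707980/19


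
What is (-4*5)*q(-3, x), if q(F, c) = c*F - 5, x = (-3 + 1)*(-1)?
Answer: 220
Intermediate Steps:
x = 2 (x = -2*(-1) = 2)
q(F, c) = -5 + F*c (q(F, c) = F*c - 5 = -5 + F*c)
(-4*5)*q(-3, x) = (-4*5)*(-5 - 3*2) = -20*(-5 - 6) = -20*(-11) = 220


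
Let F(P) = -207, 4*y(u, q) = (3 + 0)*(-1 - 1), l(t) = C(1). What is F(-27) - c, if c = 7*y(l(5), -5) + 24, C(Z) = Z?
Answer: -441/2 ≈ -220.50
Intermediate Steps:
l(t) = 1
y(u, q) = -3/2 (y(u, q) = ((3 + 0)*(-1 - 1))/4 = (3*(-2))/4 = (¼)*(-6) = -3/2)
c = 27/2 (c = 7*(-3/2) + 24 = -21/2 + 24 = 27/2 ≈ 13.500)
F(-27) - c = -207 - 1*27/2 = -207 - 27/2 = -441/2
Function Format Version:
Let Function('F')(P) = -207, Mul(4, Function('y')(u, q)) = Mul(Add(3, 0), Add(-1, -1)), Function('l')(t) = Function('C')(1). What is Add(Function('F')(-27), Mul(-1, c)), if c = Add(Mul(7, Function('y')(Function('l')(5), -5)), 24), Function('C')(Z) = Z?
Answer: Rational(-441, 2) ≈ -220.50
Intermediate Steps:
Function('l')(t) = 1
Function('y')(u, q) = Rational(-3, 2) (Function('y')(u, q) = Mul(Rational(1, 4), Mul(Add(3, 0), Add(-1, -1))) = Mul(Rational(1, 4), Mul(3, -2)) = Mul(Rational(1, 4), -6) = Rational(-3, 2))
c = Rational(27, 2) (c = Add(Mul(7, Rational(-3, 2)), 24) = Add(Rational(-21, 2), 24) = Rational(27, 2) ≈ 13.500)
Add(Function('F')(-27), Mul(-1, c)) = Add(-207, Mul(-1, Rational(27, 2))) = Add(-207, Rational(-27, 2)) = Rational(-441, 2)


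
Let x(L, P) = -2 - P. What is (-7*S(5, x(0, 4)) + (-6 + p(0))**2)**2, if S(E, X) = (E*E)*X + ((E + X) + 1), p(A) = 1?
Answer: 1155625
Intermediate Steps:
S(E, X) = 1 + E + X + X*E**2 (S(E, X) = E**2*X + (1 + E + X) = X*E**2 + (1 + E + X) = 1 + E + X + X*E**2)
(-7*S(5, x(0, 4)) + (-6 + p(0))**2)**2 = (-7*(1 + 5 + (-2 - 1*4) + (-2 - 1*4)*5**2) + (-6 + 1)**2)**2 = (-7*(1 + 5 + (-2 - 4) + (-2 - 4)*25) + (-5)**2)**2 = (-7*(1 + 5 - 6 - 6*25) + 25)**2 = (-7*(1 + 5 - 6 - 150) + 25)**2 = (-7*(-150) + 25)**2 = (1050 + 25)**2 = 1075**2 = 1155625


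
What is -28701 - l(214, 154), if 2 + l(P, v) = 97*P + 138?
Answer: -49595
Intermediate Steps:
l(P, v) = 136 + 97*P (l(P, v) = -2 + (97*P + 138) = -2 + (138 + 97*P) = 136 + 97*P)
-28701 - l(214, 154) = -28701 - (136 + 97*214) = -28701 - (136 + 20758) = -28701 - 1*20894 = -28701 - 20894 = -49595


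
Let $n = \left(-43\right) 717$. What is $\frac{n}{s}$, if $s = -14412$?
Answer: $\frac{10277}{4804} \approx 2.1393$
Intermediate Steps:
$n = -30831$
$\frac{n}{s} = - \frac{30831}{-14412} = \left(-30831\right) \left(- \frac{1}{14412}\right) = \frac{10277}{4804}$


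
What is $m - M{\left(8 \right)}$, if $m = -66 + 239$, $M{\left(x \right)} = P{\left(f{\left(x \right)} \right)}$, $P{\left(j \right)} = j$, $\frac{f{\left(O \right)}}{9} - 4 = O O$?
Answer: $-439$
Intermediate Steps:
$f{\left(O \right)} = 36 + 9 O^{2}$ ($f{\left(O \right)} = 36 + 9 O O = 36 + 9 O^{2}$)
$M{\left(x \right)} = 36 + 9 x^{2}$
$m = 173$
$m - M{\left(8 \right)} = 173 - \left(36 + 9 \cdot 8^{2}\right) = 173 - \left(36 + 9 \cdot 64\right) = 173 - \left(36 + 576\right) = 173 - 612 = -439$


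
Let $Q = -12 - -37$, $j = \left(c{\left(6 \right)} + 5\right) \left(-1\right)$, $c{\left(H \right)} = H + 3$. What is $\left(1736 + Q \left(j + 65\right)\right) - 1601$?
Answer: $1410$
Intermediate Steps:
$c{\left(H \right)} = 3 + H$
$j = -14$ ($j = \left(\left(3 + 6\right) + 5\right) \left(-1\right) = \left(9 + 5\right) \left(-1\right) = 14 \left(-1\right) = -14$)
$Q = 25$ ($Q = -12 + 37 = 25$)
$\left(1736 + Q \left(j + 65\right)\right) - 1601 = \left(1736 + 25 \left(-14 + 65\right)\right) - 1601 = \left(1736 + 25 \cdot 51\right) - 1601 = \left(1736 + 1275\right) - 1601 = 3011 - 1601 = 1410$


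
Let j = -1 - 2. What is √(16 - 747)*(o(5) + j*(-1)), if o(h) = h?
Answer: 8*I*√731 ≈ 216.3*I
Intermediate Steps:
j = -3
√(16 - 747)*(o(5) + j*(-1)) = √(16 - 747)*(5 - 3*(-1)) = √(-731)*(5 + 3) = (I*√731)*8 = 8*I*√731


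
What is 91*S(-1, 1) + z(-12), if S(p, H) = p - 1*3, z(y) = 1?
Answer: -363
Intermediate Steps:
S(p, H) = -3 + p (S(p, H) = p - 3 = -3 + p)
91*S(-1, 1) + z(-12) = 91*(-3 - 1) + 1 = 91*(-4) + 1 = -364 + 1 = -363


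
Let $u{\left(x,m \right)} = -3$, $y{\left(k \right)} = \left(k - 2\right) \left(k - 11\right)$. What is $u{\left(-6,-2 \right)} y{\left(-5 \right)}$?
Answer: $-336$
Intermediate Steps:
$y{\left(k \right)} = \left(-11 + k\right) \left(-2 + k\right)$ ($y{\left(k \right)} = \left(-2 + k\right) \left(-11 + k\right) = \left(-11 + k\right) \left(-2 + k\right)$)
$u{\left(-6,-2 \right)} y{\left(-5 \right)} = - 3 \left(22 + \left(-5\right)^{2} - -65\right) = - 3 \left(22 + 25 + 65\right) = \left(-3\right) 112 = -336$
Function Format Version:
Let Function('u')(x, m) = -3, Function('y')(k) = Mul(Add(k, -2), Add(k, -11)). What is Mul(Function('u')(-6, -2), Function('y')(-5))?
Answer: -336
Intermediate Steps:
Function('y')(k) = Mul(Add(-11, k), Add(-2, k)) (Function('y')(k) = Mul(Add(-2, k), Add(-11, k)) = Mul(Add(-11, k), Add(-2, k)))
Mul(Function('u')(-6, -2), Function('y')(-5)) = Mul(-3, Add(22, Pow(-5, 2), Mul(-13, -5))) = Mul(-3, Add(22, 25, 65)) = Mul(-3, 112) = -336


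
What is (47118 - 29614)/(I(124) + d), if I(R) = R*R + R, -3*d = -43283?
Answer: 52512/89783 ≈ 0.58488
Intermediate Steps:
d = 43283/3 (d = -1/3*(-43283) = 43283/3 ≈ 14428.)
I(R) = R + R**2 (I(R) = R**2 + R = R + R**2)
(47118 - 29614)/(I(124) + d) = (47118 - 29614)/(124*(1 + 124) + 43283/3) = 17504/(124*125 + 43283/3) = 17504/(15500 + 43283/3) = 17504/(89783/3) = 17504*(3/89783) = 52512/89783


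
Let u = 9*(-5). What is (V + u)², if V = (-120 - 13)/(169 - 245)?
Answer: 29929/16 ≈ 1870.6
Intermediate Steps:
V = 7/4 (V = -133/(-76) = -133*(-1/76) = 7/4 ≈ 1.7500)
u = -45
(V + u)² = (7/4 - 45)² = (-173/4)² = 29929/16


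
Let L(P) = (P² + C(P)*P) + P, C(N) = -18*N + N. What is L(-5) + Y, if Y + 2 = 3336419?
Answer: 3336012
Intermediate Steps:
Y = 3336417 (Y = -2 + 3336419 = 3336417)
C(N) = -17*N
L(P) = P - 16*P² (L(P) = (P² + (-17*P)*P) + P = (P² - 17*P²) + P = -16*P² + P = P - 16*P²)
L(-5) + Y = -5*(1 - 16*(-5)) + 3336417 = -5*(1 + 80) + 3336417 = -5*81 + 3336417 = -405 + 3336417 = 3336012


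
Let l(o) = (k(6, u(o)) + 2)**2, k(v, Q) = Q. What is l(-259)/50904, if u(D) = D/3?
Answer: 64009/458136 ≈ 0.13972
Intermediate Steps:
u(D) = D/3 (u(D) = D*(1/3) = D/3)
l(o) = (2 + o/3)**2 (l(o) = (o/3 + 2)**2 = (2 + o/3)**2)
l(-259)/50904 = ((6 - 259)**2/9)/50904 = ((1/9)*(-253)**2)*(1/50904) = ((1/9)*64009)*(1/50904) = (64009/9)*(1/50904) = 64009/458136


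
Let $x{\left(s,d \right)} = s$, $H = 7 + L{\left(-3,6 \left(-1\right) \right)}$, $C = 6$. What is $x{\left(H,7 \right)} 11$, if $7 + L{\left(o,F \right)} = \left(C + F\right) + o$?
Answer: $-33$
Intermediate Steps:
$L{\left(o,F \right)} = -1 + F + o$ ($L{\left(o,F \right)} = -7 + \left(\left(6 + F\right) + o\right) = -7 + \left(6 + F + o\right) = -1 + F + o$)
$H = -3$ ($H = 7 - 10 = -3$)
$x{\left(H,7 \right)} 11 = \left(-3\right) 11 = -33$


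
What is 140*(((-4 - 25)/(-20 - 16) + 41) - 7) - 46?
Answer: 43441/9 ≈ 4826.8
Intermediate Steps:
140*(((-4 - 25)/(-20 - 16) + 41) - 7) - 46 = 140*((-29/(-36) + 41) - 7) - 46 = 140*((-29*(-1/36) + 41) - 7) - 46 = 140*((29/36 + 41) - 7) - 46 = 140*(1505/36 - 7) - 46 = 140*(1253/36) - 46 = 43855/9 - 46 = 43441/9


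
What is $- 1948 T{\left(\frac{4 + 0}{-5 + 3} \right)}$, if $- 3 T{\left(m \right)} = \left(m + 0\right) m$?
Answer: $\frac{7792}{3} \approx 2597.3$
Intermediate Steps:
$T{\left(m \right)} = - \frac{m^{2}}{3}$ ($T{\left(m \right)} = - \frac{\left(m + 0\right) m}{3} = - \frac{m m}{3} = - \frac{m^{2}}{3}$)
$- 1948 T{\left(\frac{4 + 0}{-5 + 3} \right)} = - 1948 \left(- \frac{\left(\frac{4 + 0}{-5 + 3}\right)^{2}}{3}\right) = - 1948 \left(- \frac{\left(\frac{4}{-2}\right)^{2}}{3}\right) = - 1948 \left(- \frac{\left(4 \left(- \frac{1}{2}\right)\right)^{2}}{3}\right) = - 1948 \left(- \frac{\left(-2\right)^{2}}{3}\right) = - 1948 \left(\left(- \frac{1}{3}\right) 4\right) = \left(-1948\right) \left(- \frac{4}{3}\right) = \frac{7792}{3}$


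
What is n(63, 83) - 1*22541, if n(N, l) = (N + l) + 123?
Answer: -22272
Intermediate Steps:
n(N, l) = 123 + N + l
n(63, 83) - 1*22541 = (123 + 63 + 83) - 1*22541 = 269 - 22541 = -22272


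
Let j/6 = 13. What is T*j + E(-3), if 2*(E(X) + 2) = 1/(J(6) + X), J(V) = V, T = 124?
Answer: 58021/6 ≈ 9670.2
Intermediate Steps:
E(X) = -2 + 1/(2*(6 + X))
j = 78 (j = 6*13 = 78)
T*j + E(-3) = 124*78 + (-23 - 4*(-3))/(2*(6 - 3)) = 9672 + (1/2)*(-23 + 12)/3 = 9672 + (1/2)*(1/3)*(-11) = 9672 - 11/6 = 58021/6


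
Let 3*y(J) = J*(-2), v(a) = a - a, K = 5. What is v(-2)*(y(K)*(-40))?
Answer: 0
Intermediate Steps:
v(a) = 0
y(J) = -2*J/3 (y(J) = (J*(-2))/3 = (-2*J)/3 = -2*J/3)
v(-2)*(y(K)*(-40)) = 0*(-⅔*5*(-40)) = 0*(-10/3*(-40)) = 0*(400/3) = 0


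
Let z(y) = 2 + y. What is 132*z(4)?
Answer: 792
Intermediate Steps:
132*z(4) = 132*(2 + 4) = 132*6 = 792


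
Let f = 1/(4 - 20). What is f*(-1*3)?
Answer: 3/16 ≈ 0.18750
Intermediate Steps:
f = -1/16 (f = 1/(-16) = -1/16 ≈ -0.062500)
f*(-1*3) = -(-1)*3/16 = -1/16*(-3) = 3/16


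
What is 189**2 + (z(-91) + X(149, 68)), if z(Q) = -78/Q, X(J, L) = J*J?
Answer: 405460/7 ≈ 57923.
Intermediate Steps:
X(J, L) = J**2
189**2 + (z(-91) + X(149, 68)) = 189**2 + (-78/(-91) + 149**2) = 35721 + (-78*(-1/91) + 22201) = 35721 + (6/7 + 22201) = 35721 + 155413/7 = 405460/7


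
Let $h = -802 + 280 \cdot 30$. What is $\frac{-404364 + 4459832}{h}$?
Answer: $\frac{2027734}{3799} \approx 533.75$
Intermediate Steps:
$h = 7598$ ($h = -802 + 8400 = 7598$)
$\frac{-404364 + 4459832}{h} = \frac{-404364 + 4459832}{7598} = 4055468 \cdot \frac{1}{7598} = \frac{2027734}{3799}$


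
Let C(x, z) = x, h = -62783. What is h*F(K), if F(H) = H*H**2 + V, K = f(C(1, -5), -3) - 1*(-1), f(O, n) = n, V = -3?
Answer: 690613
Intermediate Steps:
K = -2 (K = -3 - 1*(-1) = -3 + 1 = -2)
F(H) = -3 + H**3 (F(H) = H*H**2 - 3 = H**3 - 3 = -3 + H**3)
h*F(K) = -62783*(-3 + (-2)**3) = -62783*(-3 - 8) = -62783*(-11) = 690613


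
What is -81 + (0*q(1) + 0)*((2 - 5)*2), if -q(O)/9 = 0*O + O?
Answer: -81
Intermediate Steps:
q(O) = -9*O (q(O) = -9*(0*O + O) = -9*(0 + O) = -9*O)
-81 + (0*q(1) + 0)*((2 - 5)*2) = -81 + (0*(-9*1) + 0)*((2 - 5)*2) = -81 + (0*(-9) + 0)*(-3*2) = -81 + (0 + 0)*(-6) = -81 + 0*(-6) = -81 + 0 = -81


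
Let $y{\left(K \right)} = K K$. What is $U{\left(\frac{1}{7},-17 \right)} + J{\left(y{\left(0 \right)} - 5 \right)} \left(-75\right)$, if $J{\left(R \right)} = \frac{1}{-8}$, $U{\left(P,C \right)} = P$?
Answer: $\frac{533}{56} \approx 9.5179$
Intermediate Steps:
$y{\left(K \right)} = K^{2}$
$J{\left(R \right)} = - \frac{1}{8}$
$U{\left(\frac{1}{7},-17 \right)} + J{\left(y{\left(0 \right)} - 5 \right)} \left(-75\right) = \frac{1}{7} - - \frac{75}{8} = \frac{1}{7} + \frac{75}{8} = \frac{533}{56}$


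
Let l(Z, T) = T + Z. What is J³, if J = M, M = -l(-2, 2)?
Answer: 0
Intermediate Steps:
M = 0 (M = -(2 - 2) = -1*0 = 0)
J = 0
J³ = 0³ = 0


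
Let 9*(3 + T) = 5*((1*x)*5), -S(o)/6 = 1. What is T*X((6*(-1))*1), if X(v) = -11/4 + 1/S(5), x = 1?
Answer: 35/54 ≈ 0.64815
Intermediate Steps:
S(o) = -6 (S(o) = -6*1 = -6)
X(v) = -35/12 (X(v) = -11/4 + 1/(-6) = -11*¼ + 1*(-⅙) = -11/4 - ⅙ = -35/12)
T = -2/9 (T = -3 + (5*((1*1)*5))/9 = -3 + (5*(1*5))/9 = -3 + (5*5)/9 = -3 + (⅑)*25 = -3 + 25/9 = -2/9 ≈ -0.22222)
T*X((6*(-1))*1) = -2/9*(-35/12) = 35/54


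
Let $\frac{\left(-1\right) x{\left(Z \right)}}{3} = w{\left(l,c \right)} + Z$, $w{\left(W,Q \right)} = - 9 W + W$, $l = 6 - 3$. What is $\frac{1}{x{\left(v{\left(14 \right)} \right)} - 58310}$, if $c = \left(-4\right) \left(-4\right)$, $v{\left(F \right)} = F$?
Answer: $- \frac{1}{58280} \approx -1.7159 \cdot 10^{-5}$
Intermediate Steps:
$l = 3$ ($l = 6 - 3 = 3$)
$c = 16$
$w{\left(W,Q \right)} = - 8 W$
$x{\left(Z \right)} = 72 - 3 Z$ ($x{\left(Z \right)} = - 3 \left(\left(-8\right) 3 + Z\right) = - 3 \left(-24 + Z\right) = 72 - 3 Z$)
$\frac{1}{x{\left(v{\left(14 \right)} \right)} - 58310} = \frac{1}{\left(72 - 42\right) - 58310} = \frac{1}{30 - 58310} = \frac{1}{-58280} = - \frac{1}{58280}$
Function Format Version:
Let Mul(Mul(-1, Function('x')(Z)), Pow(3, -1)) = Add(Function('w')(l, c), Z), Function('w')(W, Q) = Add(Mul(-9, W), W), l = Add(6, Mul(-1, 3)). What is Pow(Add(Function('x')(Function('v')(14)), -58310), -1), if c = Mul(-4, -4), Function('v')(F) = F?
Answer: Rational(-1, 58280) ≈ -1.7159e-5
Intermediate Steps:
l = 3 (l = Add(6, -3) = 3)
c = 16
Function('w')(W, Q) = Mul(-8, W)
Function('x')(Z) = Add(72, Mul(-3, Z)) (Function('x')(Z) = Mul(-3, Add(Mul(-8, 3), Z)) = Mul(-3, Add(-24, Z)) = Add(72, Mul(-3, Z)))
Pow(Add(Function('x')(Function('v')(14)), -58310), -1) = Pow(Add(Add(72, Mul(-3, 14)), -58310), -1) = Pow(Add(Add(72, -42), -58310), -1) = Pow(Add(30, -58310), -1) = Pow(-58280, -1) = Rational(-1, 58280)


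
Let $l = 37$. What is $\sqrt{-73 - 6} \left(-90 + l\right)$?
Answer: $- 53 i \sqrt{79} \approx - 471.07 i$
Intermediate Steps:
$\sqrt{-73 - 6} \left(-90 + l\right) = \sqrt{-73 - 6} \left(-90 + 37\right) = \sqrt{-79} \left(-53\right) = i \sqrt{79} \left(-53\right) = - 53 i \sqrt{79}$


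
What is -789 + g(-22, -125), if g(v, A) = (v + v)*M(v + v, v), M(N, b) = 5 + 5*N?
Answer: 8671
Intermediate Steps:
g(v, A) = 2*v*(5 + 10*v) (g(v, A) = (v + v)*(5 + 5*(v + v)) = (2*v)*(5 + 5*(2*v)) = (2*v)*(5 + 10*v) = 2*v*(5 + 10*v))
-789 + g(-22, -125) = -789 + 10*(-22)*(1 + 2*(-22)) = -789 + 10*(-22)*(1 - 44) = -789 + 10*(-22)*(-43) = -789 + 9460 = 8671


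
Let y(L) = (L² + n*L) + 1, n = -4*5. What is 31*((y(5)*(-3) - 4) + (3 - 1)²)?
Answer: 6882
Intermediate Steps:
n = -20
y(L) = 1 + L² - 20*L (y(L) = (L² - 20*L) + 1 = 1 + L² - 20*L)
31*((y(5)*(-3) - 4) + (3 - 1)²) = 31*(((1 + 5² - 20*5)*(-3) - 4) + (3 - 1)²) = 31*(((1 + 25 - 100)*(-3) - 4) + 2²) = 31*((-74*(-3) - 4) + 4) = 31*((222 - 4) + 4) = 31*(218 + 4) = 31*222 = 6882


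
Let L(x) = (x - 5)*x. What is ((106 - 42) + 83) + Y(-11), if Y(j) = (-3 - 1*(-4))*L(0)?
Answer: 147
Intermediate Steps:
L(x) = x*(-5 + x) (L(x) = (-5 + x)*x = x*(-5 + x))
Y(j) = 0 (Y(j) = (-3 - 1*(-4))*(0*(-5 + 0)) = (-3 + 4)*(0*(-5)) = 1*0 = 0)
((106 - 42) + 83) + Y(-11) = ((106 - 42) + 83) + 0 = (64 + 83) + 0 = 147 + 0 = 147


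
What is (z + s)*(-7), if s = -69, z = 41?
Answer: 196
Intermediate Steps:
(z + s)*(-7) = (41 - 69)*(-7) = -28*(-7) = 196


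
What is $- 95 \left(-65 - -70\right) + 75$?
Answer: $-400$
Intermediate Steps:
$- 95 \left(-65 - -70\right) + 75 = - 95 \left(-65 + 70\right) + 75 = \left(-95\right) 5 + 75 = -475 + 75 = -400$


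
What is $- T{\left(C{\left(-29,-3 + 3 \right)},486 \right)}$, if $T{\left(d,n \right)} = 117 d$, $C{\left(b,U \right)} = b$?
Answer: $3393$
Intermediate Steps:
$- T{\left(C{\left(-29,-3 + 3 \right)},486 \right)} = - 117 \left(-29\right) = \left(-1\right) \left(-3393\right) = 3393$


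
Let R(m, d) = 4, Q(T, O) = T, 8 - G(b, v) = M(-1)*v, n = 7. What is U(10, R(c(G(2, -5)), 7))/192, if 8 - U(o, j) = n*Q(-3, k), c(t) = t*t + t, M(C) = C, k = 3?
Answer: 29/192 ≈ 0.15104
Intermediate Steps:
G(b, v) = 8 + v (G(b, v) = 8 - (-1)*v = 8 + v)
c(t) = t + t² (c(t) = t² + t = t + t²)
U(o, j) = 29 (U(o, j) = 8 - 7*(-3) = 8 - 1*(-21) = 8 + 21 = 29)
U(10, R(c(G(2, -5)), 7))/192 = 29/192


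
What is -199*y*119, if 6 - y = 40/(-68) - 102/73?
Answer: -13804630/73 ≈ -1.8910e+5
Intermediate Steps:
y = 9910/1241 (y = 6 - (40/(-68) - 102/73) = 6 - (40*(-1/68) - 102*1/73) = 6 - (-10/17 - 102/73) = 6 - 1*(-2464/1241) = 6 + 2464/1241 = 9910/1241 ≈ 7.9855)
-199*y*119 = -199*9910/1241*119 = -1972090/1241*119 = -13804630/73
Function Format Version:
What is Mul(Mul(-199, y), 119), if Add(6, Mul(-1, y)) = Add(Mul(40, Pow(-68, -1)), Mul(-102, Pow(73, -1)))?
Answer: Rational(-13804630, 73) ≈ -1.8910e+5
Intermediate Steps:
y = Rational(9910, 1241) (y = Add(6, Mul(-1, Add(Mul(40, Pow(-68, -1)), Mul(-102, Pow(73, -1))))) = Add(6, Mul(-1, Add(Mul(40, Rational(-1, 68)), Mul(-102, Rational(1, 73))))) = Add(6, Mul(-1, Add(Rational(-10, 17), Rational(-102, 73)))) = Add(6, Mul(-1, Rational(-2464, 1241))) = Add(6, Rational(2464, 1241)) = Rational(9910, 1241) ≈ 7.9855)
Mul(Mul(-199, y), 119) = Mul(Mul(-199, Rational(9910, 1241)), 119) = Mul(Rational(-1972090, 1241), 119) = Rational(-13804630, 73)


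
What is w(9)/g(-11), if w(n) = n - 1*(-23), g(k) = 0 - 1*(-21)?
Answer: 32/21 ≈ 1.5238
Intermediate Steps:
g(k) = 21 (g(k) = 0 + 21 = 21)
w(n) = 23 + n (w(n) = n + 23 = 23 + n)
w(9)/g(-11) = (23 + 9)/21 = 32*(1/21) = 32/21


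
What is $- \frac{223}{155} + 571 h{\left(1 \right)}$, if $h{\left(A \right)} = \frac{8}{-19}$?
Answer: $- \frac{712277}{2945} \approx -241.86$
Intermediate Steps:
$h{\left(A \right)} = - \frac{8}{19}$ ($h{\left(A \right)} = 8 \left(- \frac{1}{19}\right) = - \frac{8}{19}$)
$- \frac{223}{155} + 571 h{\left(1 \right)} = - \frac{223}{155} + 571 \left(- \frac{8}{19}\right) = \left(-223\right) \frac{1}{155} - \frac{4568}{19} = - \frac{223}{155} - \frac{4568}{19} = - \frac{712277}{2945}$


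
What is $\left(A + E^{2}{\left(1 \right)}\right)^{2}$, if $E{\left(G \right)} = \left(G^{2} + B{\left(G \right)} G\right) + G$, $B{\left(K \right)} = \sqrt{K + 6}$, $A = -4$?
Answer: $161 + 56 \sqrt{7} \approx 309.16$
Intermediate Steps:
$B{\left(K \right)} = \sqrt{6 + K}$
$E{\left(G \right)} = G + G^{2} + G \sqrt{6 + G}$ ($E{\left(G \right)} = \left(G^{2} + \sqrt{6 + G} G\right) + G = \left(G^{2} + G \sqrt{6 + G}\right) + G = G + G^{2} + G \sqrt{6 + G}$)
$\left(A + E^{2}{\left(1 \right)}\right)^{2} = \left(-4 + \left(1 \left(1 + 1 + \sqrt{6 + 1}\right)\right)^{2}\right)^{2} = \left(-4 + \left(1 \left(1 + 1 + \sqrt{7}\right)\right)^{2}\right)^{2} = \left(-4 + \left(1 \left(2 + \sqrt{7}\right)\right)^{2}\right)^{2} = \left(-4 + \left(2 + \sqrt{7}\right)^{2}\right)^{2}$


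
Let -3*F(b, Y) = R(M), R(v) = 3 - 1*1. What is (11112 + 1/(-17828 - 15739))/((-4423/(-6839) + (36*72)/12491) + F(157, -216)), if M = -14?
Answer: 31863580242456347/537869160305 ≈ 59240.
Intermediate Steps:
R(v) = 2 (R(v) = 3 - 1 = 2)
F(b, Y) = -2/3 (F(b, Y) = -1/3*2 = -2/3)
(11112 + 1/(-17828 - 15739))/((-4423/(-6839) + (36*72)/12491) + F(157, -216)) = (11112 + 1/(-17828 - 15739))/((-4423/(-6839) + (36*72)/12491) - 2/3) = (11112 + 1/(-33567))/((-4423*(-1/6839) + 2592*(1/12491)) - 2/3) = (11112 - 1/33567)/((4423/6839 + 2592/12491) - 2/3) = 372996503/(33567*(72974381/85425949 - 2/3)) = 372996503/(33567*(48071245/256277847)) = (372996503/33567)*(256277847/48071245) = 31863580242456347/537869160305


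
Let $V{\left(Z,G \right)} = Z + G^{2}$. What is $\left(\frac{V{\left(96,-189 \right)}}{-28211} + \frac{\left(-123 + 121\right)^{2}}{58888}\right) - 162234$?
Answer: $- \frac{67379932101691}{415322342} \approx -1.6224 \cdot 10^{5}$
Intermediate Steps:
$\left(\frac{V{\left(96,-189 \right)}}{-28211} + \frac{\left(-123 + 121\right)^{2}}{58888}\right) - 162234 = \left(\frac{96 + \left(-189\right)^{2}}{-28211} + \frac{\left(-123 + 121\right)^{2}}{58888}\right) - 162234 = \left(\left(96 + 35721\right) \left(- \frac{1}{28211}\right) + \left(-2\right)^{2} \cdot \frac{1}{58888}\right) - 162234 = \left(35817 \left(- \frac{1}{28211}\right) + 4 \cdot \frac{1}{58888}\right) - 162234 = \left(- \frac{35817}{28211} + \frac{1}{14722}\right) - 162234 = - \frac{527269663}{415322342} - 162234 = - \frac{67379932101691}{415322342}$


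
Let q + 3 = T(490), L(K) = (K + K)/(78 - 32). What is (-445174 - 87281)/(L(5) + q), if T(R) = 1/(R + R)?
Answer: 4000511900/20899 ≈ 1.9142e+5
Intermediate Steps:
T(R) = 1/(2*R)
L(K) = K/23 (L(K) = (2*K)/46 = (2*K)*(1/46) = K/23)
q = -2939/980 (q = -3 + (1/2)/490 = -3 + (1/2)*(1/490) = -3 + 1/980 = -2939/980 ≈ -2.9990)
(-445174 - 87281)/(L(5) + q) = (-445174 - 87281)/((1/23)*5 - 2939/980) = -532455/(5/23 - 2939/980) = -532455/(-62697/22540) = -532455*(-22540/62697) = 4000511900/20899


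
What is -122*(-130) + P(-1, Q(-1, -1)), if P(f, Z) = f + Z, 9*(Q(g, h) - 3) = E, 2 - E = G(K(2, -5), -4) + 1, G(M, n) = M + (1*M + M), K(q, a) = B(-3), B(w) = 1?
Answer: 142756/9 ≈ 15862.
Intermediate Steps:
K(q, a) = 1
G(M, n) = 3*M (G(M, n) = M + (M + M) = M + 2*M = 3*M)
E = -2 (E = 2 - (3*1 + 1) = 2 - (3 + 1) = 2 - 1*4 = 2 - 4 = -2)
Q(g, h) = 25/9 (Q(g, h) = 3 + (⅑)*(-2) = 3 - 2/9 = 25/9)
P(f, Z) = Z + f
-122*(-130) + P(-1, Q(-1, -1)) = -122*(-130) + (25/9 - 1) = 15860 + 16/9 = 142756/9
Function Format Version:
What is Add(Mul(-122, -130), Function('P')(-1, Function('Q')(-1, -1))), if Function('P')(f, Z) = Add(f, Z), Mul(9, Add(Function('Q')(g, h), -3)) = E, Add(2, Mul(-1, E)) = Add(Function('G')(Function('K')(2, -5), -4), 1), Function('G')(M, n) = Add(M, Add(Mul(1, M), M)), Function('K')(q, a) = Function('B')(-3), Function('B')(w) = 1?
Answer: Rational(142756, 9) ≈ 15862.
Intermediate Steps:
Function('K')(q, a) = 1
Function('G')(M, n) = Mul(3, M) (Function('G')(M, n) = Add(M, Add(M, M)) = Add(M, Mul(2, M)) = Mul(3, M))
E = -2 (E = Add(2, Mul(-1, Add(Mul(3, 1), 1))) = Add(2, Mul(-1, Add(3, 1))) = Add(2, Mul(-1, 4)) = Add(2, -4) = -2)
Function('Q')(g, h) = Rational(25, 9) (Function('Q')(g, h) = Add(3, Mul(Rational(1, 9), -2)) = Add(3, Rational(-2, 9)) = Rational(25, 9))
Function('P')(f, Z) = Add(Z, f)
Add(Mul(-122, -130), Function('P')(-1, Function('Q')(-1, -1))) = Add(Mul(-122, -130), Add(Rational(25, 9), -1)) = Add(15860, Rational(16, 9)) = Rational(142756, 9)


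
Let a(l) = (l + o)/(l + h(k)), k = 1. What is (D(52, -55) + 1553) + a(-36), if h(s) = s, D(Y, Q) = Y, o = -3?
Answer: 56214/35 ≈ 1606.1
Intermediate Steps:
a(l) = (-3 + l)/(1 + l) (a(l) = (l - 3)/(l + 1) = (-3 + l)/(1 + l))
(D(52, -55) + 1553) + a(-36) = (52 + 1553) + (-3 - 36)/(1 - 36) = 1605 - 39/(-35) = 1605 - 1/35*(-39) = 1605 + 39/35 = 56214/35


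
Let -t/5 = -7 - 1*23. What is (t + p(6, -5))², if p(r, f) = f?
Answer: 21025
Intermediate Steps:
t = 150 (t = -5*(-7 - 1*23) = -5*(-7 - 23) = -5*(-30) = 150)
(t + p(6, -5))² = (150 - 5)² = 145² = 21025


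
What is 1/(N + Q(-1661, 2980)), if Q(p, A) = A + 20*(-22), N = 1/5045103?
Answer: 5045103/12814561621 ≈ 0.00039370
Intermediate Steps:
N = 1/5045103 ≈ 1.9821e-7
Q(p, A) = -440 + A (Q(p, A) = A - 440 = -440 + A)
1/(N + Q(-1661, 2980)) = 1/(1/5045103 + (-440 + 2980)) = 1/(1/5045103 + 2540) = 1/(12814561621/5045103) = 5045103/12814561621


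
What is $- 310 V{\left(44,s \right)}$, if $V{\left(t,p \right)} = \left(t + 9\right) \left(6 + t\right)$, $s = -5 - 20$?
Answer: $-821500$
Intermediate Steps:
$s = -25$
$V{\left(t,p \right)} = \left(6 + t\right) \left(9 + t\right)$ ($V{\left(t,p \right)} = \left(9 + t\right) \left(6 + t\right) = \left(6 + t\right) \left(9 + t\right)$)
$- 310 V{\left(44,s \right)} = - 310 \left(54 + 44^{2} + 15 \cdot 44\right) = - 310 \left(54 + 1936 + 660\right) = \left(-310\right) 2650 = -821500$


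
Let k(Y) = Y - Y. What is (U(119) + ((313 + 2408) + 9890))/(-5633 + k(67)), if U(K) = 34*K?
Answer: -16657/5633 ≈ -2.9570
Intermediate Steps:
k(Y) = 0
(U(119) + ((313 + 2408) + 9890))/(-5633 + k(67)) = (34*119 + ((313 + 2408) + 9890))/(-5633 + 0) = (4046 + (2721 + 9890))/(-5633) = (4046 + 12611)*(-1/5633) = 16657*(-1/5633) = -16657/5633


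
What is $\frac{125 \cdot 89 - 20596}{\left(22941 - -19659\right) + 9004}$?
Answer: $- \frac{1353}{7372} \approx -0.18353$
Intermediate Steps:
$\frac{125 \cdot 89 - 20596}{\left(22941 - -19659\right) + 9004} = \frac{11125 - 20596}{\left(22941 + 19659\right) + 9004} = - \frac{9471}{42600 + 9004} = - \frac{9471}{51604} = \left(-9471\right) \frac{1}{51604} = - \frac{1353}{7372}$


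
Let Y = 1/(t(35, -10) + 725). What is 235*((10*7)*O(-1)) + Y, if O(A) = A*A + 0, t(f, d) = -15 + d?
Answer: 11515001/700 ≈ 16450.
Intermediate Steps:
O(A) = A² (O(A) = A² + 0 = A²)
Y = 1/700 (Y = 1/((-15 - 10) + 725) = 1/(-25 + 725) = 1/700 ≈ 0.0014286)
235*((10*7)*O(-1)) + Y = 235*((10*7)*(-1)²) + 1/700 = 235*(70*1) + 1/700 = 235*70 + 1/700 = 16450 + 1/700 = 11515001/700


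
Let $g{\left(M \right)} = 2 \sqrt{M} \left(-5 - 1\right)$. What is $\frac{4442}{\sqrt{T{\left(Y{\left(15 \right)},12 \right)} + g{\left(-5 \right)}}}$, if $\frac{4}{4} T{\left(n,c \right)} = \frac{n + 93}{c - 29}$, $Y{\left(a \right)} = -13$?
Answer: $\frac{2221 \sqrt{17}}{\sqrt{-20 - 51 i \sqrt{5}}} \approx 547.35 + 651.69 i$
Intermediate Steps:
$g{\left(M \right)} = - 12 \sqrt{M}$ ($g{\left(M \right)} = 2 \sqrt{M} \left(-6\right) = - 12 \sqrt{M}$)
$T{\left(n,c \right)} = \frac{93 + n}{-29 + c}$ ($T{\left(n,c \right)} = \frac{n + 93}{c - 29} = \frac{93 + n}{-29 + c}$)
$\frac{4442}{\sqrt{T{\left(Y{\left(15 \right)},12 \right)} + g{\left(-5 \right)}}} = \frac{4442}{\sqrt{\frac{93 - 13}{-29 + 12} - 12 \sqrt{-5}}} = \frac{4442}{\sqrt{\frac{1}{-17} \cdot 80 - 12 i \sqrt{5}}} = \frac{4442}{\sqrt{\left(- \frac{1}{17}\right) 80 - 12 i \sqrt{5}}} = \frac{4442}{\sqrt{- \frac{80}{17} - 12 i \sqrt{5}}}$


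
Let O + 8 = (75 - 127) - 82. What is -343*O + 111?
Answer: 48817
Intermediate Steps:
O = -142 (O = -8 + ((75 - 127) - 82) = -8 + (-52 - 82) = -8 - 134 = -142)
-343*O + 111 = -343*(-142) + 111 = 48706 + 111 = 48817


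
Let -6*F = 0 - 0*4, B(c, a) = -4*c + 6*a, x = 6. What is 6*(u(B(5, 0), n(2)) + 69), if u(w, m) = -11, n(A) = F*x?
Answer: 348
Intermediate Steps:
F = 0 (F = -(0 - 0*4)/6 = -(0 - 1*0)/6 = -(0 + 0)/6 = -1/6*0 = 0)
n(A) = 0 (n(A) = 0*6 = 0)
6*(u(B(5, 0), n(2)) + 69) = 6*(-11 + 69) = 6*58 = 348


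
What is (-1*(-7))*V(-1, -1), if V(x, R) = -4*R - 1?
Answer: 21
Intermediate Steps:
V(x, R) = -1 - 4*R
(-1*(-7))*V(-1, -1) = (-1*(-7))*(-1 - 4*(-1)) = 7*(-1 + 4) = 7*3 = 21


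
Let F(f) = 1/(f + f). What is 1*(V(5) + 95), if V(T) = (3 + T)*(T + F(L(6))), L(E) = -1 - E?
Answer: 941/7 ≈ 134.43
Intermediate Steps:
F(f) = 1/(2*f)
V(T) = (3 + T)*(-1/14 + T) (V(T) = (3 + T)*(T + 1/(2*(-1 - 1*6))) = (3 + T)*(T + 1/(2*(-1 - 6))) = (3 + T)*(T + (½)/(-7)) = (3 + T)*(T + (½)*(-⅐)) = (3 + T)*(T - 1/14) = (3 + T)*(-1/14 + T))
1*(V(5) + 95) = 1*((-3/14 + 5² + (41/14)*5) + 95) = 1*((-3/14 + 25 + 205/14) + 95) = 1*(276/7 + 95) = 1*(941/7) = 941/7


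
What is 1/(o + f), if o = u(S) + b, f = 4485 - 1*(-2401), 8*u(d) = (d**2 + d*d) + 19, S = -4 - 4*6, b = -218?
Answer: 8/54931 ≈ 0.00014564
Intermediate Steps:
S = -28 (S = -4 - 24 = -28)
u(d) = 19/8 + d**2/4 (u(d) = ((d**2 + d*d) + 19)/8 = ((d**2 + d**2) + 19)/8 = (2*d**2 + 19)/8 = (19 + 2*d**2)/8 = 19/8 + d**2/4)
f = 6886 (f = 4485 + 2401 = 6886)
o = -157/8 (o = (19/8 + (1/4)*(-28)**2) - 218 = (19/8 + (1/4)*784) - 218 = (19/8 + 196) - 218 = 1587/8 - 218 = -157/8 ≈ -19.625)
1/(o + f) = 1/(-157/8 + 6886) = 1/(54931/8) = 8/54931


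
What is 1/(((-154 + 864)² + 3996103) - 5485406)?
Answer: -1/985203 ≈ -1.0150e-6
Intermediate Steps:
1/(((-154 + 864)² + 3996103) - 5485406) = 1/((710² + 3996103) - 5485406) = 1/((504100 + 3996103) - 5485406) = 1/(4500203 - 5485406) = 1/(-985203) = -1/985203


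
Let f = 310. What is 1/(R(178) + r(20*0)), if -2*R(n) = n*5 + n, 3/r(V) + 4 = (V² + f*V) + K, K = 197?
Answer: -193/103059 ≈ -0.0018727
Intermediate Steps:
r(V) = 3/(193 + V² + 310*V) (r(V) = 3/(-4 + ((V² + 310*V) + 197)) = 3/(-4 + (197 + V² + 310*V)) = 3/(193 + V² + 310*V))
R(n) = -3*n (R(n) = -(n*5 + n)/2 = -(5*n + n)/2 = -3*n)
1/(R(178) + r(20*0)) = 1/(-3*178 + 3/(193 + (20*0)² + 310*(20*0))) = 1/(-534 + 3/(193 + 0² + 310*0)) = 1/(-534 + 3/(193 + 0 + 0)) = 1/(-534 + 3/193) = 1/(-103059/193) = -193/103059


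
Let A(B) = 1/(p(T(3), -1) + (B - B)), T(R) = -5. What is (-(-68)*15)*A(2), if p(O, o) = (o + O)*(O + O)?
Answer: 17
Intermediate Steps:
p(O, o) = 2*O*(O + o) (p(O, o) = (O + o)*(2*O) = 2*O*(O + o))
A(B) = 1/60 (A(B) = 1/(2*(-5)*(-5 - 1) + (B - B)) = 1/(2*(-5)*(-6) + 0) = 1/(60 + 0) = 1/60)
(-(-68)*15)*A(2) = -(-68)*15*(1/60) = -17*(-60)*(1/60) = 1020*(1/60) = 17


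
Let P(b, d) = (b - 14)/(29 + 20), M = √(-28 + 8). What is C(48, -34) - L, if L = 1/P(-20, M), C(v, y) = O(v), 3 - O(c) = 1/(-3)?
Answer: 487/102 ≈ 4.7745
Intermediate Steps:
O(c) = 10/3 (O(c) = 3 - 1/(-3) = 3 - 1*(-⅓) = 3 + ⅓ = 10/3)
C(v, y) = 10/3
M = 2*I*√5 (M = √(-20) = 2*I*√5 ≈ 4.4721*I)
P(b, d) = -2/7 + b/49 (P(b, d) = (-14 + b)/49 = (-14 + b)*(1/49) = -2/7 + b/49)
L = -49/34 (L = 1/(-2/7 + (1/49)*(-20)) = 1/(-2/7 - 20/49) = 1/(-34/49) = -49/34 ≈ -1.4412)
C(48, -34) - L = 10/3 - 1*(-49/34) = 10/3 + 49/34 = 487/102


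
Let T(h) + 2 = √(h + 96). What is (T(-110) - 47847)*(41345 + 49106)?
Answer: -4327989899 + 90451*I*√14 ≈ -4.328e+9 + 3.3844e+5*I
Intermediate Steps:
T(h) = -2 + √(96 + h) (T(h) = -2 + √(h + 96) = -2 + √(96 + h))
(T(-110) - 47847)*(41345 + 49106) = ((-2 + √(96 - 110)) - 47847)*(41345 + 49106) = ((-2 + √(-14)) - 47847)*90451 = ((-2 + I*√14) - 47847)*90451 = (-47849 + I*√14)*90451 = -4327989899 + 90451*I*√14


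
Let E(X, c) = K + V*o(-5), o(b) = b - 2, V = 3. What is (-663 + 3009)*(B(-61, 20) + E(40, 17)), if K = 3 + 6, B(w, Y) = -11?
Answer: -53958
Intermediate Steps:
K = 9
o(b) = -2 + b
E(X, c) = -12 (E(X, c) = 9 + 3*(-2 - 5) = 9 + 3*(-7) = 9 - 21 = -12)
(-663 + 3009)*(B(-61, 20) + E(40, 17)) = (-663 + 3009)*(-11 - 12) = 2346*(-23) = -53958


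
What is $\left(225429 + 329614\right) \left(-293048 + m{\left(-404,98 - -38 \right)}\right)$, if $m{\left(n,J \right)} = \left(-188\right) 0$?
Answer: $-162654241064$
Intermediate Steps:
$m{\left(n,J \right)} = 0$
$\left(225429 + 329614\right) \left(-293048 + m{\left(-404,98 - -38 \right)}\right) = \left(225429 + 329614\right) \left(-293048 + 0\right) = 555043 \left(-293048\right) = -162654241064$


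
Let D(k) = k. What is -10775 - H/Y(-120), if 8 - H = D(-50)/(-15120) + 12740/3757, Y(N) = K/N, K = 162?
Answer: -31771166155/2949534 ≈ -10772.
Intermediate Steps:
Y(N) = 162/N
H = 2012539/436968 (H = 8 - (-50/(-15120) + 12740/3757) = 8 - (-50*(-1/15120) + 12740*(1/3757)) = 8 - (5/1512 + 980/289) = 8 - 1*1483205/436968 = 8 - 1483205/436968 = 2012539/436968 ≈ 4.6057)
-10775 - H/Y(-120) = -10775 - 2012539/(436968*(162/(-120))) = -10775 - 2012539/(436968*(162*(-1/120))) = -10775 - 2012539/(436968*(-27/20)) = -10775 - 2012539*(-20)/(436968*27) = -10775 - 1*(-10062695/2949534) = -10775 + 10062695/2949534 = -31771166155/2949534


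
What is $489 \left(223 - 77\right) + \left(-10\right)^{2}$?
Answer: $71494$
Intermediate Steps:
$489 \left(223 - 77\right) + \left(-10\right)^{2} = 489 \cdot 146 + 100 = 71394 + 100 = 71494$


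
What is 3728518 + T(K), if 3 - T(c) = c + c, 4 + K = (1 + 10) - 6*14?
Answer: 3728675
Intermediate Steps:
K = -77 (K = -4 + ((1 + 10) - 6*14) = -4 + (11 - 84) = -4 - 73 = -77)
T(c) = 3 - 2*c (T(c) = 3 - (c + c) = 3 - 2*c)
3728518 + T(K) = 3728518 + (3 - 2*(-77)) = 3728518 + (3 + 154) = 3728518 + 157 = 3728675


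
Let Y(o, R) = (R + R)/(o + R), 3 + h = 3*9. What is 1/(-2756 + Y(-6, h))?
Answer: -3/8260 ≈ -0.00036320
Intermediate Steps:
h = 24 (h = -3 + 3*9 = -3 + 27 = 24)
Y(o, R) = 2*R/(R + o) (Y(o, R) = (2*R)/(R + o) = 2*R/(R + o))
1/(-2756 + Y(-6, h)) = 1/(-2756 + 2*24/(24 - 6)) = 1/(-2756 + 2*24/18) = 1/(-2756 + 2*24*(1/18)) = 1/(-2756 + 8/3) = 1/(-8260/3) = -3/8260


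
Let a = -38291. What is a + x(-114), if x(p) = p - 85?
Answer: -38490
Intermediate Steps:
x(p) = -85 + p
a + x(-114) = -38291 + (-85 - 114) = -38291 - 199 = -38490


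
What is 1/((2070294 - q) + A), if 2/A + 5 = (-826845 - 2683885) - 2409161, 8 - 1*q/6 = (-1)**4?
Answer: 2959948/6127838266895 ≈ 4.8303e-7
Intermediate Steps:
q = 42 (q = 48 - 6*(-1)**4 = 48 - 6*1 = 48 - 6 = 42)
A = -1/2959948 (A = 2/(-5 + ((-826845 - 2683885) - 2409161)) = 2/(-5 + (-3510730 - 2409161)) = 2/(-5 - 5919891) = 2/(-5919896) = 2*(-1/5919896) = -1/2959948 ≈ -3.3784e-7)
1/((2070294 - q) + A) = 1/((2070294 - 1*42) - 1/2959948) = 1/((2070294 - 42) - 1/2959948) = 1/(2070252 - 1/2959948) = 1/(6127838266895/2959948) = 2959948/6127838266895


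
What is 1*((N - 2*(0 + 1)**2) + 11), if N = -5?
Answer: 4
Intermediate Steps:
1*((N - 2*(0 + 1)**2) + 11) = 1*((-5 - 2*(0 + 1)**2) + 11) = 1*((-5 - 2*1**2) + 11) = 1*((-5 - 2*1) + 11) = 1*((-5 - 2) + 11) = 1*(-7 + 11) = 1*4 = 4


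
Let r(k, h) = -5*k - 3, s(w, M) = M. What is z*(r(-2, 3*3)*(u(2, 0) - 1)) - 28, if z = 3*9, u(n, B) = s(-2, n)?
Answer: 161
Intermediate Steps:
u(n, B) = n
z = 27
r(k, h) = -3 - 5*k
z*(r(-2, 3*3)*(u(2, 0) - 1)) - 28 = 27*((-3 - 5*(-2))*(2 - 1)) - 28 = 27*((-3 + 10)*1) - 28 = 27*(7*1) - 28 = 27*7 - 28 = 189 - 28 = 161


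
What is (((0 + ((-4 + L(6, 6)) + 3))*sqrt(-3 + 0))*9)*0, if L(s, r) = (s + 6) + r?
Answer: 0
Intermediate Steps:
L(s, r) = 6 + r + s (L(s, r) = (6 + s) + r = 6 + r + s)
(((0 + ((-4 + L(6, 6)) + 3))*sqrt(-3 + 0))*9)*0 = (((0 + ((-4 + (6 + 6 + 6)) + 3))*sqrt(-3 + 0))*9)*0 = (((0 + ((-4 + 18) + 3))*sqrt(-3))*9)*0 = (((0 + (14 + 3))*(I*sqrt(3)))*9)*0 = (((0 + 17)*(I*sqrt(3)))*9)*0 = ((17*(I*sqrt(3)))*9)*0 = ((17*I*sqrt(3))*9)*0 = (153*I*sqrt(3))*0 = 0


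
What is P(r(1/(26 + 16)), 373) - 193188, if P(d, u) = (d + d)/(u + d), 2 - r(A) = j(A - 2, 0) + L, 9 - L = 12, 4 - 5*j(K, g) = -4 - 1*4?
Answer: -181403519/939 ≈ -1.9319e+5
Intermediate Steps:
j(K, g) = 12/5 (j(K, g) = 4/5 - (-4 - 1*4)/5 = 4/5 - (-4 - 4)/5 = 4/5 - 1/5*(-8) = 4/5 + 8/5 = 12/5)
L = -3 (L = 9 - 1*12 = 9 - 12 = -3)
r(A) = 13/5 (r(A) = 2 - (12/5 - 3) = 2 - 1*(-3/5) = 2 + 3/5 = 13/5)
P(d, u) = 2*d/(d + u) (P(d, u) = (2*d)/(d + u) = 2*d/(d + u))
P(r(1/(26 + 16)), 373) - 193188 = 2*(13/5)/(13/5 + 373) - 193188 = 2*(13/5)/(1878/5) - 193188 = 2*(13/5)*(5/1878) - 193188 = 13/939 - 193188 = -181403519/939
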